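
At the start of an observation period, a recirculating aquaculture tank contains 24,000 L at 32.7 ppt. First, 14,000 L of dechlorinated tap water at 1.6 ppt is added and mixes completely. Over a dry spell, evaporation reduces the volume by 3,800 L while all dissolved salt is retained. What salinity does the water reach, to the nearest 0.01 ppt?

23.60 ppt

After mixing: salt = 24,000×32.7 + 14,000×1.6 = 807,200; volume = 38,000 L
After evaporation: salt unchanged = 807,200; volume = 38,000 − 3,800 = 34,200 L
S = 807,200 / 34,200 = 23.6023 ppt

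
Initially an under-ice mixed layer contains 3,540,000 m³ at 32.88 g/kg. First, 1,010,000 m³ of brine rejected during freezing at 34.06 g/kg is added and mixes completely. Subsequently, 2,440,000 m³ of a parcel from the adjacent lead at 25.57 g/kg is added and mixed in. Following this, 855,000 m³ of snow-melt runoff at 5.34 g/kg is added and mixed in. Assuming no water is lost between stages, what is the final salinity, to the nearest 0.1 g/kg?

27.8 g/kg

Conserving salt mass:
Initial salt = 3,540,000×32.88 = 116,395,200
After stage 1: salt = 116,395,200 + 1,010,000×34.06 = 150,795,800; volume = 4,550,000 m³; S = 33.142 g/kg
After stage 2: salt = 150,795,800 + 2,440,000×25.57 = 213,186,600; volume = 6,990,000 m³; S = 30.499 g/kg
After stage 3: salt = 213,186,600 + 855,000×5.34 = 217,752,300; volume = 7,845,000 m³
S = 217,752,300 / 7,845,000 = 27.7568 g/kg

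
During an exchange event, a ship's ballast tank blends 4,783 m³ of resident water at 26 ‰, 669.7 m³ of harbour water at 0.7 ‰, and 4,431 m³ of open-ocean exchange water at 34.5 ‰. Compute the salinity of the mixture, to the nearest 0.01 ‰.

28.10 ‰

By conservation of dissolved salt,
salt = 4,783×26 + 669.7×0.7 + 4,431×34.5 = 124,358 + 468.79 + 152,869.5 = 277,696.29
volume = 4,783 + 669.7 + 4,431 = 9,883.7 m³
S = 277,696.29 / 9,883.7 = 28.0964 ‰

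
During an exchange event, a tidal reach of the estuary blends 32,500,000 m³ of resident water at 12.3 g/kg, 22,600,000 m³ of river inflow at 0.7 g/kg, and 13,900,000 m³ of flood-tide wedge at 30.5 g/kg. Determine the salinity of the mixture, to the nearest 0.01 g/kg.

12.17 g/kg

Total salt / total volume:
salt = 32,500,000×12.3 + 22,600,000×0.7 + 13,900,000×30.5 = 399,750,000 + 15,820,000 + 423,950,000 = 839,520,000
volume = 32,500,000 + 22,600,000 + 13,900,000 = 69,000,000 m³
S = 839,520,000 / 69,000,000 = 12.167 g/kg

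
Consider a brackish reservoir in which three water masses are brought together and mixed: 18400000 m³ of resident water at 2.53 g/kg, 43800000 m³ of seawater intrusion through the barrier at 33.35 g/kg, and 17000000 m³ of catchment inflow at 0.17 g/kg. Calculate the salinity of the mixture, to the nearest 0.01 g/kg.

19.07 g/kg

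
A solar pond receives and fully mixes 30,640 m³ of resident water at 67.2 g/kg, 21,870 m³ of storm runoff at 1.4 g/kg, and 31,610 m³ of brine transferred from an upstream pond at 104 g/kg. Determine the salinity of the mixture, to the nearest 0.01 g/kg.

Weighted by volume,
salt = 30,640×67.2 + 21,870×1.4 + 31,610×104 = 2,059,008 + 30,618 + 3,287,440 = 5,377,066
volume = 30,640 + 21,870 + 31,610 = 84,120 m³
S = 5,377,066 / 84,120 = 63.9214 g/kg

63.92 g/kg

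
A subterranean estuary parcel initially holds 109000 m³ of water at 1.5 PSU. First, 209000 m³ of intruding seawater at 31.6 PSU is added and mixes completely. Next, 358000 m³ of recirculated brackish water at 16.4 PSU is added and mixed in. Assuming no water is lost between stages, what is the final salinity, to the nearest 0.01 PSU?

18.70 PSU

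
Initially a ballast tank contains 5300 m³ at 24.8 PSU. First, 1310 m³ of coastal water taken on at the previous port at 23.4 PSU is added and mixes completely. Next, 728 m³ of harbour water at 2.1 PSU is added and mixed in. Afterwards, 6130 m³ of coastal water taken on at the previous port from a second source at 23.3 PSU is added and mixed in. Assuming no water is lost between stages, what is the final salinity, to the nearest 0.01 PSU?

Salt balance:
Initial salt = 5,300×24.8 = 131,440
After stage 1: salt = 131,440 + 1,310×23.4 = 162,094; volume = 6,610 m³; S = 24.523 PSU
After stage 2: salt = 162,094 + 728×2.1 = 163,622.8; volume = 7,338 m³; S = 22.298 PSU
After stage 3: salt = 163,622.8 + 6,130×23.3 = 306,451.8; volume = 13,468 m³
S = 306,451.8 / 13,468 = 22.7541 PSU

22.75 PSU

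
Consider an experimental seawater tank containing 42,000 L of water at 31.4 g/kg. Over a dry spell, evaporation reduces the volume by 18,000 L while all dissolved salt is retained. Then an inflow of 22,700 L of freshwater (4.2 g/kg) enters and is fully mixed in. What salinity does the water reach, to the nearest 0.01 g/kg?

After evaporation: salt = 42,000×31.4 = 1,318,800; volume = 42,000 − 18,000 = 24,000 L
After mixing: salt = 1,318,800 + 22,700×4.2 = 1,414,140; volume = 24,000 + 22,700 = 46,700 L
S = 1,414,140 / 46,700 = 30.2814 g/kg

30.28 g/kg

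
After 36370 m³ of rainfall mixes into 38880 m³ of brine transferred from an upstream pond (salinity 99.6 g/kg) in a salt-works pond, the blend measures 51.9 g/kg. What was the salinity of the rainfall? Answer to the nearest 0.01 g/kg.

0.91 g/kg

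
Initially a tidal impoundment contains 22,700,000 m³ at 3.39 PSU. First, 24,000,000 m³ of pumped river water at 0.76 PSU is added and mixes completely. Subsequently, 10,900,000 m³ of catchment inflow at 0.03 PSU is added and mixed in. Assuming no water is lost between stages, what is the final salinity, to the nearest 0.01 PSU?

1.66 PSU

Salt balance:
Initial salt = 22,700,000×3.39 = 76,953,000
After stage 1: salt = 76,953,000 + 24,000,000×0.76 = 95,193,000; volume = 46,700,000 m³; S = 2.038 PSU
After stage 2: salt = 95,193,000 + 10,900,000×0.03 = 95,520,000; volume = 57,600,000 m³
S = 95,520,000 / 57,600,000 = 1.6583 PSU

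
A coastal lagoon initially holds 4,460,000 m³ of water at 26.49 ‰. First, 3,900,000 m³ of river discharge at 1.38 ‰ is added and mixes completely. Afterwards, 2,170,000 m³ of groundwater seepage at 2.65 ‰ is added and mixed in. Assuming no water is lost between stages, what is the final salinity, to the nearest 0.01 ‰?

Conserving salt mass:
Initial salt = 4,460,000×26.49 = 118,145,400
After stage 1: salt = 118,145,400 + 3,900,000×1.38 = 123,527,400; volume = 8,360,000 m³; S = 14.776 ‰
After stage 2: salt = 123,527,400 + 2,170,000×2.65 = 129,277,900; volume = 10,530,000 m³
S = 129,277,900 / 10,530,000 = 12.2771 ‰

12.28 ‰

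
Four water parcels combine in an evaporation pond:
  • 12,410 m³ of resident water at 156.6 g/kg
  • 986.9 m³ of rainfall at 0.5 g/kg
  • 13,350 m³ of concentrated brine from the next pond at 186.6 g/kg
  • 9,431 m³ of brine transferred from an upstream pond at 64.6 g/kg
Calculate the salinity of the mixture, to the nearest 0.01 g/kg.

Mass of salt is conserved:
salt = 12,410×156.6 + 986.9×0.5 + 13,350×186.6 + 9,431×64.6 = 1,943,406 + 493.45 + 2,491,110 + 609,242.6 = 5,044,252.05
volume = 12,410 + 986.9 + 13,350 + 9,431 = 36,177.9 m³
S = 5,044,252.05 / 36,177.9 = 139.4291 g/kg

139.43 g/kg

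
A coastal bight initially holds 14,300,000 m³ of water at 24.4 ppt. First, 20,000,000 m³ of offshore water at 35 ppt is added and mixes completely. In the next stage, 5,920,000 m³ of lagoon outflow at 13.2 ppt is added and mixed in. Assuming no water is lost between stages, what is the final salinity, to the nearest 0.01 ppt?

28.02 ppt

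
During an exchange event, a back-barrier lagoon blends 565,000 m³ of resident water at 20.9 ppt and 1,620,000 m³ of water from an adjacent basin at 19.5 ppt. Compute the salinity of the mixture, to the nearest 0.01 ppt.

Total salt / total volume:
salt = 565,000×20.9 + 1,620,000×19.5 = 11,808,500 + 31,590,000 = 43,398,500
volume = 565,000 + 1,620,000 = 2,185,000 m³
S = 43,398,500 / 2,185,000 = 19.862 ppt

19.86 ppt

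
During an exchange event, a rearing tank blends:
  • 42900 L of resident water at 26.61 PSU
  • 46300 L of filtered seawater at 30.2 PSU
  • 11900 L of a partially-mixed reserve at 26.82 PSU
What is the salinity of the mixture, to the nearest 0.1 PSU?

Salt balance:
salt = 42,900×26.61 + 46,300×30.2 + 11,900×26.82 = 1,141,569 + 1,398,260 + 319,158 = 2,858,987
volume = 42,900 + 46,300 + 11,900 = 101,100 L
S = 2,858,987 / 101,100 = 28.279 PSU

28.3 PSU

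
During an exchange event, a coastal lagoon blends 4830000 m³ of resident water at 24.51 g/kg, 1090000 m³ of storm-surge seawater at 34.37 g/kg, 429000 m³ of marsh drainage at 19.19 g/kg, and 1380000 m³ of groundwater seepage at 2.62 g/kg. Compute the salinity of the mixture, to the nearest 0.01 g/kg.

21.70 g/kg

Salt balance:
salt = 4,830,000×24.51 + 1,090,000×34.37 + 429,000×19.19 + 1,380,000×2.62 = 118,383,300 + 37,463,300 + 8,232,510 + 3,615,600 = 167,694,710
volume = 4,830,000 + 1,090,000 + 429,000 + 1,380,000 = 7,729,000 m³
S = 167,694,710 / 7,729,000 = 21.6968 g/kg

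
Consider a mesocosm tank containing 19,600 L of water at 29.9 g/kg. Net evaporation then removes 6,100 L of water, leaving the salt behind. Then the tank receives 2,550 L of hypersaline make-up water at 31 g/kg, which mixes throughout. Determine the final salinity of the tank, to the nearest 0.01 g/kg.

After evaporation: salt = 19,600×29.9 = 586,040; volume = 19,600 − 6,100 = 13,500 L
After mixing: salt = 586,040 + 2,550×31 = 665,090; volume = 13,500 + 2,550 = 16,050 L
S = 665,090 / 16,050 = 41.4386 g/kg

41.44 g/kg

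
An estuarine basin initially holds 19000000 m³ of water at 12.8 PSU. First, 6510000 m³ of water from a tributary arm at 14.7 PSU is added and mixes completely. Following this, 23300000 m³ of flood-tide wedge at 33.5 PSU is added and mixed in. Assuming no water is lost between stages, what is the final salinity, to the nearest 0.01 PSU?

Mass of salt is conserved:
Initial salt = 19,000,000×12.8 = 243,200,000
After stage 1: salt = 243,200,000 + 6,510,000×14.7 = 338,897,000; volume = 25,510,000 m³; S = 13.285 PSU
After stage 2: salt = 338,897,000 + 23,300,000×33.5 = 1,119,447,000; volume = 48,810,000 m³
S = 1,119,447,000 / 48,810,000 = 22.9348 PSU

22.93 PSU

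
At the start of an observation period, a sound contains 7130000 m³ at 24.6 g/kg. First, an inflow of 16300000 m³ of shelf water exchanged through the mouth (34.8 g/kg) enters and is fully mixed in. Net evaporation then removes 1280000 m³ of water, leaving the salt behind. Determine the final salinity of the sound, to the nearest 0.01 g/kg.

33.53 g/kg

After mixing: salt = 7,130,000×24.6 + 16,300,000×34.8 = 742,638,000; volume = 23,430,000 m³
After evaporation: salt unchanged = 742,638,000; volume = 23,430,000 − 1,280,000 = 22,150,000 m³
S = 742,638,000 / 22,150,000 = 33.5277 g/kg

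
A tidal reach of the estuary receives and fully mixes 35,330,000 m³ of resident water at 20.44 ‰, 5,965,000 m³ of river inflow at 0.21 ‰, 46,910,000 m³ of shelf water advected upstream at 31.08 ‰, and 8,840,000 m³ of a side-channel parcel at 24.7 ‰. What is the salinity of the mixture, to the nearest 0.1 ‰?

Weighted by volume,
salt = 35,330,000×20.44 + 5,965,000×0.21 + 46,910,000×31.08 + 8,840,000×24.7 = 722,145,200 + 1,252,650 + 1,457,962,800 + 218,348,000 = 2,399,708,650
volume = 35,330,000 + 5,965,000 + 46,910,000 + 8,840,000 = 97,045,000 m³
S = 2,399,708,650 / 97,045,000 = 24.728 ‰

24.7 ‰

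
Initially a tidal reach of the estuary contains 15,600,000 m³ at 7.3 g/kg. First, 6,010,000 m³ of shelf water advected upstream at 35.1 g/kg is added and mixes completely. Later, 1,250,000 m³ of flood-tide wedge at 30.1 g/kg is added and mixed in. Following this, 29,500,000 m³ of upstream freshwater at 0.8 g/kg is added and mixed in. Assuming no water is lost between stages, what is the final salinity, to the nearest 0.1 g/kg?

7.4 g/kg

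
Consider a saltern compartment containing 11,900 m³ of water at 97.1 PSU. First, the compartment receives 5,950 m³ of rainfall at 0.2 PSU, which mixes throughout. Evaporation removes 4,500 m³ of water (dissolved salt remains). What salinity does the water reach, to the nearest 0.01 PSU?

86.64 PSU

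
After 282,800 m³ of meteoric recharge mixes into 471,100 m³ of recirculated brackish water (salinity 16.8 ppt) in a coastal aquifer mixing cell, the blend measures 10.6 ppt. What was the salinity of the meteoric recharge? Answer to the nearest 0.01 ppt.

Salt balance: 471,100×16.8 + 282,800×S = 753,900×10.6
7,914,480 + 282,800·S = 7,991,340
S = (7,991,340 − 7,914,480) / 282,800 = 0.2718 ppt

0.27 ppt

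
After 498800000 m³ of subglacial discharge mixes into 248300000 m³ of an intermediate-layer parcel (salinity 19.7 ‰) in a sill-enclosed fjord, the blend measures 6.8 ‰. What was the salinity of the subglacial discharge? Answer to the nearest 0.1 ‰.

0.4 ‰

Salt balance: 248,300,000×19.7 + 498,800,000×S = 747,100,000×6.8
4,891,510,000 + 498,800,000·S = 5,080,280,000
S = (5,080,280,000 − 4,891,510,000) / 498,800,000 = 0.3784 ‰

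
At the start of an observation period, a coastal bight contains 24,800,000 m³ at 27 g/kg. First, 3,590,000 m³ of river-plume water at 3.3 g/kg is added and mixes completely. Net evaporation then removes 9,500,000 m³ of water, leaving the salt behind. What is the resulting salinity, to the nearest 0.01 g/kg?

36.07 g/kg

After mixing: salt = 24,800,000×27 + 3,590,000×3.3 = 681,447,000; volume = 28,390,000 m³
After evaporation: salt unchanged = 681,447,000; volume = 28,390,000 − 9,500,000 = 18,890,000 m³
S = 681,447,000 / 18,890,000 = 36.0745 g/kg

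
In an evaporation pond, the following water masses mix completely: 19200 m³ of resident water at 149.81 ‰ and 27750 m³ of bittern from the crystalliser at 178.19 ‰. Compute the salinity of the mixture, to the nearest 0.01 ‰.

166.58 ‰

Conserving salt mass:
salt = 19,200×149.81 + 27,750×178.19 = 2,876,352 + 4,944,772.5 = 7,821,124.5
volume = 19,200 + 27,750 = 46,950 m³
S = 7,821,124.5 / 46,950 = 166.5841 ‰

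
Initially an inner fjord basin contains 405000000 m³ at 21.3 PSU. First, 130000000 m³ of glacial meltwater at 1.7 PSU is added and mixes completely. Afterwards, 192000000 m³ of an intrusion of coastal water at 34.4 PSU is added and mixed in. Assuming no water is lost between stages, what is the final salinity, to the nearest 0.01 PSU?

21.25 PSU

Weighted by volume,
Initial salt = 405,000,000×21.3 = 8,626,500,000
After stage 1: salt = 8,626,500,000 + 130,000,000×1.7 = 8,847,500,000; volume = 535,000,000 m³; S = 16.537 PSU
After stage 2: salt = 8,847,500,000 + 192,000,000×34.4 = 15,452,300,000; volume = 727,000,000 m³
S = 15,452,300,000 / 727,000,000 = 21.2549 PSU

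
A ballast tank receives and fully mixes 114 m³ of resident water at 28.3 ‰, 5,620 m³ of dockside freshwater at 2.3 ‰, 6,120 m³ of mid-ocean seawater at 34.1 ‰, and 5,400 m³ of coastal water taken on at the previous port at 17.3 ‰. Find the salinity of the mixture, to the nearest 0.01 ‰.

Mass of salt is conserved:
salt = 114×28.3 + 5,620×2.3 + 6,120×34.1 + 5,400×17.3 = 3,226.2 + 12,926 + 208,692 + 93,420 = 318,264.2
volume = 114 + 5,620 + 6,120 + 5,400 = 17,254 m³
S = 318,264.2 / 17,254 = 18.4458 ‰

18.45 ‰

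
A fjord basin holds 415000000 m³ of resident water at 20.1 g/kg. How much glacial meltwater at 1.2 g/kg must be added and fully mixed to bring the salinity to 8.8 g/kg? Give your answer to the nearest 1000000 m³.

617000000 m³

Salt balance: 415,000,000×20.1 + V×1.2 = (415,000,000+V)×8.8
8,341,500,000 + 1.2V = 3,652,000,000 + 8.8V
4,689,500,000 = 7.6V
V = 617,039,473.68 m³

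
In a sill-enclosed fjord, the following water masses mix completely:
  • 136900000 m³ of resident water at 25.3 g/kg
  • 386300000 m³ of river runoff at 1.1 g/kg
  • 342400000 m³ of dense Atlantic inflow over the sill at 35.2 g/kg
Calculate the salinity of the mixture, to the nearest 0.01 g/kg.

Conserving salt mass:
salt = 136,900,000×25.3 + 386,300,000×1.1 + 342,400,000×35.2 = 3,463,570,000 + 424,930,000 + 12,052,480,000 = 15,940,980,000
volume = 136,900,000 + 386,300,000 + 342,400,000 = 865,600,000 m³
S = 15,940,980,000 / 865,600,000 = 18.4161 g/kg

18.42 g/kg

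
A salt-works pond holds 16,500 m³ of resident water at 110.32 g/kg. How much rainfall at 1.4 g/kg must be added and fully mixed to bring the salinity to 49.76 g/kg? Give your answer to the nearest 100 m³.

Salt balance: 16,500×110.32 + V×1.4 = (16,500+V)×49.76
1,820,280 + 1.4V = 821,040 + 49.76V
999,240 = 48.36V
V = 20,662.53 m³

20700 m³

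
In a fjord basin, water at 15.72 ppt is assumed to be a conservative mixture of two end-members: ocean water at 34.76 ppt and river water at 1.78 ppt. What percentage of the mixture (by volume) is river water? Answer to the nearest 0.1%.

Let f be the freshwater fraction. Salt balance per unit volume:
f×1.78 + (1−f)×34.76 = 15.72
f = (34.76 − 15.72) / (34.76 − 1.78) = 19.04/32.98 = 0.5773

57.7%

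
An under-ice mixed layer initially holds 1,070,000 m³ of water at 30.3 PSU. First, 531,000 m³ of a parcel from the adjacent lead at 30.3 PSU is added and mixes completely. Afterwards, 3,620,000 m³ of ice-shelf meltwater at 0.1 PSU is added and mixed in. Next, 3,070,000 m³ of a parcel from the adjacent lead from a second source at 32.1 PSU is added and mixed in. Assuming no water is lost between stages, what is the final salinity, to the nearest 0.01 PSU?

17.78 PSU

Mass of salt is conserved:
Initial salt = 1,070,000×30.3 = 32,421,000
After stage 1: salt = 32,421,000 + 531,000×30.3 = 48,510,300; volume = 1,601,000 m³; S = 30.3 PSU
After stage 2: salt = 48,510,300 + 3,620,000×0.1 = 48,872,300; volume = 5,221,000 m³; S = 9.361 PSU
After stage 3: salt = 48,872,300 + 3,070,000×32.1 = 147,419,300; volume = 8,291,000 m³
S = 147,419,300 / 8,291,000 = 17.7806 PSU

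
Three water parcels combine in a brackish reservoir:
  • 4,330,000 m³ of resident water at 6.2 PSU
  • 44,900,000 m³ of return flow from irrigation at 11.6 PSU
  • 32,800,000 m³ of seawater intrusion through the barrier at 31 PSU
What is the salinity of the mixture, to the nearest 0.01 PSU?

Salt balance:
salt = 4,330,000×6.2 + 44,900,000×11.6 + 32,800,000×31 = 26,846,000 + 520,840,000 + 1,016,800,000 = 1,564,486,000
volume = 4,330,000 + 44,900,000 + 32,800,000 = 82,030,000 m³
S = 1,564,486,000 / 82,030,000 = 19.0721 PSU

19.07 PSU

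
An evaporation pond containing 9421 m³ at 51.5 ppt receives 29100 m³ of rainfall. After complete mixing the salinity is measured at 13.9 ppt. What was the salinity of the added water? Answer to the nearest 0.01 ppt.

Salt balance: 9,421×51.5 + 29,100×S = 38,521×13.9
485,181.5 + 29,100·S = 535,441.9
S = (535,441.9 − 485,181.5) / 29,100 = 1.7272 ppt

1.73 ppt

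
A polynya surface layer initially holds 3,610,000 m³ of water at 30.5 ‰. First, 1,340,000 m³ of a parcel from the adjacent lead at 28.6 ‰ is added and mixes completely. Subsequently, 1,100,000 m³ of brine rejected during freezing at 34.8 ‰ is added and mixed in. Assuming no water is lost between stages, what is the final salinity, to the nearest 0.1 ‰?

Conserving salt mass:
Initial salt = 3,610,000×30.5 = 110,105,000
After stage 1: salt = 110,105,000 + 1,340,000×28.6 = 148,429,000; volume = 4,950,000 m³; S = 29.986 ‰
After stage 2: salt = 148,429,000 + 1,100,000×34.8 = 186,709,000; volume = 6,050,000 m³
S = 186,709,000 / 6,050,000 = 30.861 ‰

30.9 ‰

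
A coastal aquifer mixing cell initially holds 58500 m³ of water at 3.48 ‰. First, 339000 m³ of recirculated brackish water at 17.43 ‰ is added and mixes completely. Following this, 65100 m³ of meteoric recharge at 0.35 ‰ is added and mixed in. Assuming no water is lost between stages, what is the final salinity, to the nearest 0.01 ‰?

13.26 ‰

Weighted by volume,
Initial salt = 58,500×3.48 = 203,580
After stage 1: salt = 203,580 + 339,000×17.43 = 6,112,350; volume = 397,500 m³; S = 15.377 ‰
After stage 2: salt = 6,112,350 + 65,100×0.35 = 6,135,135; volume = 462,600 m³
S = 6,135,135 / 462,600 = 13.2623 ‰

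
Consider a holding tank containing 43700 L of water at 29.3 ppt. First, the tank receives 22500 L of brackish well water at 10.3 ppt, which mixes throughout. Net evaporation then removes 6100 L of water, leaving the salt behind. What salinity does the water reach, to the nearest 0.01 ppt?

After mixing: salt = 43,700×29.3 + 22,500×10.3 = 1,512,160; volume = 66,200 L
After evaporation: salt unchanged = 1,512,160; volume = 66,200 − 6,100 = 60,100 L
S = 1,512,160 / 60,100 = 25.1607 ppt

25.16 ppt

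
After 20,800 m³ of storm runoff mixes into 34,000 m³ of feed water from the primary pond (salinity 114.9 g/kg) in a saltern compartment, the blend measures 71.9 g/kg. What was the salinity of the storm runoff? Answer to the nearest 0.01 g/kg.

Salt balance: 34,000×114.9 + 20,800×S = 54,800×71.9
3,906,600 + 20,800·S = 3,940,120
S = (3,940,120 − 3,906,600) / 20,800 = 1.6115 g/kg

1.61 g/kg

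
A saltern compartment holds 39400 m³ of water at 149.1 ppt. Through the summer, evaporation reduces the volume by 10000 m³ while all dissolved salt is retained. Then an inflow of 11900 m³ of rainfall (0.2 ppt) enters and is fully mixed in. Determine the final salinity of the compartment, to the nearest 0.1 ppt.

After evaporation: salt = 39,400×149.1 = 5,874,540; volume = 39,400 − 10,000 = 29,400 m³
After mixing: salt = 5,874,540 + 11,900×0.2 = 5,876,920; volume = 29,400 + 11,900 = 41,300 m³
S = 5,876,920 / 41,300 = 142.2983 ppt

142.3 ppt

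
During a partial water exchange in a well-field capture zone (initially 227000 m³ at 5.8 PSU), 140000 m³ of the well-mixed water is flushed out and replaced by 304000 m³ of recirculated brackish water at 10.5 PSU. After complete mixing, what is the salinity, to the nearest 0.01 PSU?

Remaining after removal: 87,000 m³ at 5.8 PSU (salt = 504,600)
After addition: salt = 504,600 + 304,000×10.5 = 3,696,600; volume = 391,000 m³
S = 3,696,600 / 391,000 = 9.4542 PSU

9.45 PSU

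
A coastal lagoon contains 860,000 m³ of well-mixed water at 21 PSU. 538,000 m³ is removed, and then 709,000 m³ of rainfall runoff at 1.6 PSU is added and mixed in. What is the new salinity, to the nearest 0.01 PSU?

Remaining after removal: 322,000 m³ at 21 PSU (salt = 6,762,000)
After addition: salt = 6,762,000 + 709,000×1.6 = 7,896,400; volume = 1,031,000 m³
S = 7,896,400 / 1,031,000 = 7.659 PSU

7.66 PSU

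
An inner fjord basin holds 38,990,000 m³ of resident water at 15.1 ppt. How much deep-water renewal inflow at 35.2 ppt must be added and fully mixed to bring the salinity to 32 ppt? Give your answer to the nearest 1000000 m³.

206000000 m³

Salt balance: 38,990,000×15.1 + V×35.2 = (38,990,000+V)×32
588,749,000 + 35.2V = 1,247,680,000 + 32V
658,931,000 = 3.2V
V = 205,915,937.5 m³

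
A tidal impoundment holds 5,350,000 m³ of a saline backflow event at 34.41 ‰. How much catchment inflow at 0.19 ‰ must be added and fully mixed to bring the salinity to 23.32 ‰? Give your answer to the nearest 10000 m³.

Salt balance: 5,350,000×34.41 + V×0.19 = (5,350,000+V)×23.32
184,093,500 + 0.19V = 124,762,000 + 23.32V
59,331,500 = 23.13V
V = 2,565,131.86 m³

2570000 m³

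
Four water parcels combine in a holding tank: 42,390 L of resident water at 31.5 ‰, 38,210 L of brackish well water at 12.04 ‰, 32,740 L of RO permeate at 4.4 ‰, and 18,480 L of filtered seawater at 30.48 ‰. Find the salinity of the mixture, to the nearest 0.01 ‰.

18.99 ‰

Salt balance:
salt = 42,390×31.5 + 38,210×12.04 + 32,740×4.4 + 18,480×30.48 = 1,335,285 + 460,048.4 + 144,056 + 563,270.4 = 2,502,659.8
volume = 42,390 + 38,210 + 32,740 + 18,480 = 131,820 L
S = 2,502,659.8 / 131,820 = 18.9854 ‰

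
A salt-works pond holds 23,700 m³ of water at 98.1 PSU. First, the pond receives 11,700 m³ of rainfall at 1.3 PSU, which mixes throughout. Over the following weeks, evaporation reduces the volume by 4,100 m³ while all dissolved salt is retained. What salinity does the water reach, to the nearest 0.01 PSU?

After mixing: salt = 23,700×98.1 + 11,700×1.3 = 2,340,180; volume = 35,400 m³
After evaporation: salt unchanged = 2,340,180; volume = 35,400 − 4,100 = 31,300 m³
S = 2,340,180 / 31,300 = 74.7661 PSU

74.77 PSU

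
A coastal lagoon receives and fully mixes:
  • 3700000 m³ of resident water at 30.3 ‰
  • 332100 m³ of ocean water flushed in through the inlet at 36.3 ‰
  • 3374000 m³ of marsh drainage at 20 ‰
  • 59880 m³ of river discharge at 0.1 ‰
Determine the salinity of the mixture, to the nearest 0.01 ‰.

25.67 ‰

Salt balance:
salt = 3,700,000×30.3 + 332,100×36.3 + 3,374,000×20 + 59,880×0.1 = 112,110,000 + 12,055,230 + 67,480,000 + 5,988 = 191,651,218
volume = 3,700,000 + 332,100 + 3,374,000 + 59,880 = 7,465,980 m³
S = 191,651,218 / 7,465,980 = 25.6699 ‰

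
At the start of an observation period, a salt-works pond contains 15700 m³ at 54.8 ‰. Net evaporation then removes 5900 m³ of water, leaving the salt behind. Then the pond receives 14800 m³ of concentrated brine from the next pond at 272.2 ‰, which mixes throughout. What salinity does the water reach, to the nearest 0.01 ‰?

198.74 ‰

After evaporation: salt = 15,700×54.8 = 860,360; volume = 15,700 − 5,900 = 9,800 m³
After mixing: salt = 860,360 + 14,800×272.2 = 4,888,920; volume = 9,800 + 14,800 = 24,600 m³
S = 4,888,920 / 24,600 = 198.7366 ‰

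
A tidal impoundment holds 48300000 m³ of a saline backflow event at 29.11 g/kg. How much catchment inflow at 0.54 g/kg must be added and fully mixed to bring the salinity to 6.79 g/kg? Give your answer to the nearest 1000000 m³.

172000000 m³

Salt balance: 48,300,000×29.11 + V×0.54 = (48,300,000+V)×6.79
1,406,013,000 + 0.54V = 327,957,000 + 6.79V
1,078,056,000 = 6.25V
V = 172,488,960 m³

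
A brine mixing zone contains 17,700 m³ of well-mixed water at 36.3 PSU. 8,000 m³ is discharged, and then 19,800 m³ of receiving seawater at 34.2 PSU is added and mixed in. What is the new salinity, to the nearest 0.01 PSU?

Remaining after removal: 9,700 m³ at 36.3 PSU (salt = 352,110)
After addition: salt = 352,110 + 19,800×34.2 = 1,029,270; volume = 29,500 m³
S = 1,029,270 / 29,500 = 34.8905 PSU

34.89 PSU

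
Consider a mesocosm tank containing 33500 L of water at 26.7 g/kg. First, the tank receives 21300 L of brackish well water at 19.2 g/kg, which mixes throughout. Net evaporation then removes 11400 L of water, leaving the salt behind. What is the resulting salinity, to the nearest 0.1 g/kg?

30.0 g/kg

After mixing: salt = 33,500×26.7 + 21,300×19.2 = 1,303,410; volume = 54,800 L
After evaporation: salt unchanged = 1,303,410; volume = 54,800 − 11,400 = 43,400 L
S = 1,303,410 / 43,400 = 30.0325 g/kg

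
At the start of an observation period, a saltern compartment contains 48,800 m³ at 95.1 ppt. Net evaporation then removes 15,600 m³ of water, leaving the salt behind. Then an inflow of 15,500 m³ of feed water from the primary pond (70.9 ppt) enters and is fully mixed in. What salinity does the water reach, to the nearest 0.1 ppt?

117.9 ppt

After evaporation: salt = 48,800×95.1 = 4,640,880; volume = 48,800 − 15,600 = 33,200 m³
After mixing: salt = 4,640,880 + 15,500×70.9 = 5,739,830; volume = 33,200 + 15,500 = 48,700 m³
S = 5,739,830 / 48,700 = 117.861 ppt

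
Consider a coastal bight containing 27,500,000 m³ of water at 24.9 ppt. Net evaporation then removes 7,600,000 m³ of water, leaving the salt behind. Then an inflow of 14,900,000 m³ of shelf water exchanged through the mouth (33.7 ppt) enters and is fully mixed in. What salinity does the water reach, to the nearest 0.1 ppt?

After evaporation: salt = 27,500,000×24.9 = 684,750,000; volume = 27,500,000 − 7,600,000 = 19,900,000 m³
After mixing: salt = 684,750,000 + 14,900,000×33.7 = 1,186,880,000; volume = 19,900,000 + 14,900,000 = 34,800,000 m³
S = 1,186,880,000 / 34,800,000 = 34.1057 ppt

34.1 ppt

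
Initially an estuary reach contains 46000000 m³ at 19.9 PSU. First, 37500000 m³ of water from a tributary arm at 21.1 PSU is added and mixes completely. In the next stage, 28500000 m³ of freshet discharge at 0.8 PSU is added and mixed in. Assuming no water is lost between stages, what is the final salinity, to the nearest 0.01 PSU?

Salt balance:
Initial salt = 46,000,000×19.9 = 915,400,000
After stage 1: salt = 915,400,000 + 37,500,000×21.1 = 1,706,650,000; volume = 83,500,000 m³; S = 20.439 PSU
After stage 2: salt = 1,706,650,000 + 28,500,000×0.8 = 1,729,450,000; volume = 112,000,000 m³
S = 1,729,450,000 / 112,000,000 = 15.4415 PSU

15.44 PSU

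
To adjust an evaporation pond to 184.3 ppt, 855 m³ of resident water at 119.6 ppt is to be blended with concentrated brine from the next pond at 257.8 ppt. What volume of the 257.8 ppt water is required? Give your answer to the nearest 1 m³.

753 m³

Salt balance: 855×119.6 + V×257.8 = (855+V)×184.3
102,258 + 257.8V = 157,576.5 + 184.3V
55,318.5 = 73.5V
V = 752.63 m³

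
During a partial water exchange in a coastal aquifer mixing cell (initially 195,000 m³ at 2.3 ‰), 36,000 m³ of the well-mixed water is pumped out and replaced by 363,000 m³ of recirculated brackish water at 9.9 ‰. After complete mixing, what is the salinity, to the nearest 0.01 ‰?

7.59 ‰

Remaining after removal: 159,000 m³ at 2.3 ‰ (salt = 365,700)
After addition: salt = 365,700 + 363,000×9.9 = 3,959,400; volume = 522,000 m³
S = 3,959,400 / 522,000 = 7.5851 ‰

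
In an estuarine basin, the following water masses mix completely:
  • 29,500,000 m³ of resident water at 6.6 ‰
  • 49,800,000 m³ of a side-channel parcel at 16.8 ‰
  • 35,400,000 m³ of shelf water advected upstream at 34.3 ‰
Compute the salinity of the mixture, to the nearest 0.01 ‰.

19.58 ‰

Weighted by volume,
salt = 29,500,000×6.6 + 49,800,000×16.8 + 35,400,000×34.3 = 194,700,000 + 836,640,000 + 1,214,220,000 = 2,245,560,000
volume = 29,500,000 + 49,800,000 + 35,400,000 = 114,700,000 m³
S = 2,245,560,000 / 114,700,000 = 19.5777 ‰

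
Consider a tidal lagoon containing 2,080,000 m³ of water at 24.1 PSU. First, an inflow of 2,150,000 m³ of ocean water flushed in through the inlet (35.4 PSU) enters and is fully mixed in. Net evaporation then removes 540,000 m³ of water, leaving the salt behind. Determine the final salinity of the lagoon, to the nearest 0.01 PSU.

34.21 PSU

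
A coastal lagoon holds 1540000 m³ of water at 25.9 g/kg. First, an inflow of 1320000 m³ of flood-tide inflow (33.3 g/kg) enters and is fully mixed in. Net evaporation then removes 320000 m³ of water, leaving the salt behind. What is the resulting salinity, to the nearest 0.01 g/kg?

After mixing: salt = 1,540,000×25.9 + 1,320,000×33.3 = 83,842,000; volume = 2,860,000 m³
After evaporation: salt unchanged = 83,842,000; volume = 2,860,000 − 320,000 = 2,540,000 m³
S = 83,842,000 / 2,540,000 = 33.0087 g/kg

33.01 g/kg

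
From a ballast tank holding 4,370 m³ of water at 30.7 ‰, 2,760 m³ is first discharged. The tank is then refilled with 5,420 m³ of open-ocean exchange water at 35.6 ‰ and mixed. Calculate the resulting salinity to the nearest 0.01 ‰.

Remaining after removal: 1,610 m³ at 30.7 ‰ (salt = 49,427)
After addition: salt = 49,427 + 5,420×35.6 = 242,379; volume = 7,030 m³
S = 242,379 / 7,030 = 34.4778 ‰

34.48 ‰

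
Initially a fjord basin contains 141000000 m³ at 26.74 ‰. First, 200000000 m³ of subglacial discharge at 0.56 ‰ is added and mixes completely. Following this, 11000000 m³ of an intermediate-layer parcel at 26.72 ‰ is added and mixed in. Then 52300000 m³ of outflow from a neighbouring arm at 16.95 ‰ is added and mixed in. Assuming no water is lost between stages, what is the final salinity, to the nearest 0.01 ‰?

12.52 ‰

Weighted by volume,
Initial salt = 141,000,000×26.74 = 3,770,340,000
After stage 1: salt = 3,770,340,000 + 200,000,000×0.56 = 3,882,340,000; volume = 341,000,000 m³; S = 11.385 ‰
After stage 2: salt = 3,882,340,000 + 11,000,000×26.72 = 4,176,260,000; volume = 352,000,000 m³; S = 11.864 ‰
After stage 3: salt = 4,176,260,000 + 52,300,000×16.95 = 5,062,745,000; volume = 404,300,000 m³
S = 5,062,745,000 / 404,300,000 = 12.5222 ‰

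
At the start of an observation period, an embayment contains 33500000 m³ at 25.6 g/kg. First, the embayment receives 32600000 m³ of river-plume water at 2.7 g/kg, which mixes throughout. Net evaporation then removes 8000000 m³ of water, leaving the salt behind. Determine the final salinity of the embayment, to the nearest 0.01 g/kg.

16.28 g/kg

After mixing: salt = 33,500,000×25.6 + 32,600,000×2.7 = 945,620,000; volume = 66,100,000 m³
After evaporation: salt unchanged = 945,620,000; volume = 66,100,000 − 8,000,000 = 58,100,000 m³
S = 945,620,000 / 58,100,000 = 16.2757 g/kg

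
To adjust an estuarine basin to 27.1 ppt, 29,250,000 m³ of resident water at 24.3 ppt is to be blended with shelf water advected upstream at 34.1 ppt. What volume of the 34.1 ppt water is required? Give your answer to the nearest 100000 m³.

11700000 m³

Salt balance: 29,250,000×24.3 + V×34.1 = (29,250,000+V)×27.1
710,775,000 + 34.1V = 792,675,000 + 27.1V
81,900,000 = 7V
V = 11,700,000 m³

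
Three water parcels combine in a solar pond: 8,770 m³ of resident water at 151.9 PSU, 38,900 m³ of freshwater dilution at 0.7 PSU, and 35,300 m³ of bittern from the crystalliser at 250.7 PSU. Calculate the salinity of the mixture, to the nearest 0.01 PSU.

123.05 PSU

Conserving salt mass:
salt = 8,770×151.9 + 38,900×0.7 + 35,300×250.7 = 1,332,163 + 27,230 + 8,849,710 = 10,209,103
volume = 8,770 + 38,900 + 35,300 = 82,970 m³
S = 10,209,103 / 82,970 = 123.0457 PSU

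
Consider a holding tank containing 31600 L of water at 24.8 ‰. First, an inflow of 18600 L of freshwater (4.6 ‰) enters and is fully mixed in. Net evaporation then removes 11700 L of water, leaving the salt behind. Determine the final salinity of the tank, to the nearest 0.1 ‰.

22.6 ‰

After mixing: salt = 31,600×24.8 + 18,600×4.6 = 869,240; volume = 50,200 L
After evaporation: salt unchanged = 869,240; volume = 50,200 − 11,700 = 38,500 L
S = 869,240 / 38,500 = 22.5777 ‰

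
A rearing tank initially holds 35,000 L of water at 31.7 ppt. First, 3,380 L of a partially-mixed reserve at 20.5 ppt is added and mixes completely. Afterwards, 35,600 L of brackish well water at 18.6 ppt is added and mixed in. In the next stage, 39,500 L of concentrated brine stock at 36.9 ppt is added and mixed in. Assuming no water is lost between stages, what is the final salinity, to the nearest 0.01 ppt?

29.07 ppt

Weighted by volume,
Initial salt = 35,000×31.7 = 1,109,500
After stage 1: salt = 1,109,500 + 3,380×20.5 = 1,178,790; volume = 38,380 L; S = 30.714 ppt
After stage 2: salt = 1,178,790 + 35,600×18.6 = 1,840,950; volume = 73,980 L; S = 24.884 ppt
After stage 3: salt = 1,840,950 + 39,500×36.9 = 3,298,500; volume = 113,480 L
S = 3,298,500 / 113,480 = 29.0668 ppt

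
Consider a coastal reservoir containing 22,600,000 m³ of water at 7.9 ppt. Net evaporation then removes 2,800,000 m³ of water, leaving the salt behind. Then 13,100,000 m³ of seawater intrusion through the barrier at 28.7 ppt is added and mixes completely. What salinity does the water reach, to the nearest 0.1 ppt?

16.9 ppt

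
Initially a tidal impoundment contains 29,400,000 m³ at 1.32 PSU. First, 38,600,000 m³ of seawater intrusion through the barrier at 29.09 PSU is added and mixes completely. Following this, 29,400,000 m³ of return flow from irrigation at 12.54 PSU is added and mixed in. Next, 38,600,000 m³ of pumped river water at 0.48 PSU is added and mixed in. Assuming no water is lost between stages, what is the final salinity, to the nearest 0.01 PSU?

11.39 PSU

Salt balance:
Initial salt = 29,400,000×1.32 = 38,808,000
After stage 1: salt = 38,808,000 + 38,600,000×29.09 = 1,161,682,000; volume = 68,000,000 m³; S = 17.084 PSU
After stage 2: salt = 1,161,682,000 + 29,400,000×12.54 = 1,530,358,000; volume = 97,400,000 m³; S = 15.712 PSU
After stage 3: salt = 1,530,358,000 + 38,600,000×0.48 = 1,548,886,000; volume = 136,000,000 m³
S = 1,548,886,000 / 136,000,000 = 11.3889 PSU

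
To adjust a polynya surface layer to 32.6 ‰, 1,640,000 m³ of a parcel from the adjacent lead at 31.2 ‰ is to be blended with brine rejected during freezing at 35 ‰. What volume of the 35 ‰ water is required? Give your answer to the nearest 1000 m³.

957000 m³

Salt balance: 1,640,000×31.2 + V×35 = (1,640,000+V)×32.6
51,168,000 + 35V = 53,464,000 + 32.6V
2,296,000 = 2.4V
V = 956,666.67 m³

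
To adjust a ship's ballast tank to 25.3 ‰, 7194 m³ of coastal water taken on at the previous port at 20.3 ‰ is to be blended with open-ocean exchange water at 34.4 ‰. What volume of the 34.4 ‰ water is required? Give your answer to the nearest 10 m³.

Salt balance: 7,194×20.3 + V×34.4 = (7,194+V)×25.3
146,038.2 + 34.4V = 182,008.2 + 25.3V
35,970 = 9.1V
V = 3,952.75 m³

3950 m³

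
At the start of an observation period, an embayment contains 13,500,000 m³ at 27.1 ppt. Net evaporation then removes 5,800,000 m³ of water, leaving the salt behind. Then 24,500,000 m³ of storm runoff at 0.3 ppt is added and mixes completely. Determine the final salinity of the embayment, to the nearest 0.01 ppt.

11.59 ppt

After evaporation: salt = 13,500,000×27.1 = 365,850,000; volume = 13,500,000 − 5,800,000 = 7,700,000 m³
After mixing: salt = 365,850,000 + 24,500,000×0.3 = 373,200,000; volume = 7,700,000 + 24,500,000 = 32,200,000 m³
S = 373,200,000 / 32,200,000 = 11.5901 ppt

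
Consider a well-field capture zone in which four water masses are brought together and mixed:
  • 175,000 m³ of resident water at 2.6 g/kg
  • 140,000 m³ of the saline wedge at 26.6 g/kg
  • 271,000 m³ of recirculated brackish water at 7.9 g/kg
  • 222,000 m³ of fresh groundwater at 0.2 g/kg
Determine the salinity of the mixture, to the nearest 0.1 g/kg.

7.9 g/kg

Conserving salt mass:
salt = 175,000×2.6 + 140,000×26.6 + 271,000×7.9 + 222,000×0.2 = 455,000 + 3,724,000 + 2,140,900 + 44,400 = 6,364,300
volume = 175,000 + 140,000 + 271,000 + 222,000 = 808,000 m³
S = 6,364,300 / 808,000 = 7.877 g/kg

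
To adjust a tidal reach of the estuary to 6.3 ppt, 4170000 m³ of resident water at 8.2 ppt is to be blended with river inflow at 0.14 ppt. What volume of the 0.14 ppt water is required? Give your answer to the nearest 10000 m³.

1290000 m³

Salt balance: 4,170,000×8.2 + V×0.14 = (4,170,000+V)×6.3
34,194,000 + 0.14V = 26,271,000 + 6.3V
7,923,000 = 6.16V
V = 1,286,201.3 m³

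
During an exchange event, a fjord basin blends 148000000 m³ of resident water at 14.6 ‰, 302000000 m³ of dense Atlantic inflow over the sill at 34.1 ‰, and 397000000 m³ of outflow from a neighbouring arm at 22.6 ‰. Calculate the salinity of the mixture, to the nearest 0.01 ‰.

25.30 ‰

Salt balance:
salt = 148,000,000×14.6 + 302,000,000×34.1 + 397,000,000×22.6 = 2,160,800,000 + 10,298,200,000 + 8,972,200,000 = 21,431,200,000
volume = 148,000,000 + 302,000,000 + 397,000,000 = 847,000,000 m³
S = 21,431,200,000 / 847,000,000 = 25.3025 ‰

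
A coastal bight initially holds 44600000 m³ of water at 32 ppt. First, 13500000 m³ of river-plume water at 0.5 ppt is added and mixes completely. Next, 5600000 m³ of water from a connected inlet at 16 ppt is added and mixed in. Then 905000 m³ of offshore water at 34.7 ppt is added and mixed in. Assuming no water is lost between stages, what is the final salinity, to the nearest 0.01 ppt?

By conservation of dissolved salt,
Initial salt = 44,600,000×32 = 1,427,200,000
After stage 1: salt = 1,427,200,000 + 13,500,000×0.5 = 1,433,950,000; volume = 58,100,000 m³; S = 24.681 ppt
After stage 2: salt = 1,433,950,000 + 5,600,000×16 = 1,523,550,000; volume = 63,700,000 m³; S = 23.918 ppt
After stage 3: salt = 1,523,550,000 + 905,000×34.7 = 1,554,953,500; volume = 64,605,000 m³
S = 1,554,953,500 / 64,605,000 = 24.0686 ppt

24.07 ppt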